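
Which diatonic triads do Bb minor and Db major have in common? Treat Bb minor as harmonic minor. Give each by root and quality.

Bbm, Cdim, Ebm, Gb

Triads in Bb minor (harmonic minor): Bbm (i), Cdim (ii°), Dbaug (III+), Ebm (iv), F (V), Gb (VI), Adim (vii°).
Triads in Db major: Db (I), Ebm (ii), Fm (iii), Gb (IV), Ab (V), Bbm (vi), Cdim (vii°).
Shared triads with their functions: Bbm (i in Bb minor, vi in Db major); Cdim (ii° in Bb minor, vii° in Db major); Ebm (iv in Bb minor, ii in Db major); Gb (VI in Bb minor, IV in Db major).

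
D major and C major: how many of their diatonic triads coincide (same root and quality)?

2

Diatonic triads of D major: D (I), Em (ii), F♯m (iii), G (IV), A (V), Bm (vi), C♯dim (vii°).
Diatonic triads of C major: C (I), Dm (ii), Em (iii), F (IV), G (V), Am (vi), Bdim (vii°).
Matching root and quality in both lists: Em, G.
That gives 2 common triads.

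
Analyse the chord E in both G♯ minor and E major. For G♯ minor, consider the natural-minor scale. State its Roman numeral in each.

VI in G♯ minor; I in E major

The scale of G♯ minor (natural minor) is G♯ A♯ B C♯ D♯ E F♯; E is degree 6, and the triad built there (E-G♯-B) is major, so it is VI.
The scale of E major is E F♯ G♯ A B C♯ D♯; E is degree 1, and the triad built there (E-G♯-B) is major, so it is I.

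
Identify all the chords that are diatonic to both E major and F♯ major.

G♯m, B

Triads in E major: E major (I), F♯ minor (ii), G♯ minor (iii), A major (IV), B major (V), C♯ minor (vi), D♯ diminished (vii°).
Triads in F♯ major: F♯ major (I), G♯ minor (ii), A♯ minor (iii), B major (IV), C♯ major (V), D♯ minor (vi), E♯ diminished (vii°).
Shared triads with their functions: G♯ minor (iii in E major, ii in F♯ major); B major (V in E major, IV in F♯ major).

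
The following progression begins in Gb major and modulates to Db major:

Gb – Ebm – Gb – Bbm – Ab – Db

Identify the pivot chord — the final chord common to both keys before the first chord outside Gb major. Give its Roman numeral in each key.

Bbm — iii in Gb major, vi in Db major

Chords diatonic to Gb major: Gb, Abm, Bbm, Cb, Db, Ebm, Fdim.
Reading the progression, the first chord not in that set is Ab, so the modulation leaves Gb major there.
The chord immediately before Ab is Bbm, which is diatonic to both keys: iii in Gb major and vi in Db major.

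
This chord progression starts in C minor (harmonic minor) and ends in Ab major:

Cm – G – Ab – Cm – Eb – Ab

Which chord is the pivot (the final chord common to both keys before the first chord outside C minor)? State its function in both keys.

Cm — i in C minor, iii in Ab major

Chords diatonic to C minor: Cm, Ddim, Ebaug, Fm, G, Ab, Bdim.
Reading the progression, the first chord not in that set is Eb, so the modulation leaves C minor there.
The chord immediately before Eb is Cm, which is diatonic to both keys: i in C minor and iii in Ab major.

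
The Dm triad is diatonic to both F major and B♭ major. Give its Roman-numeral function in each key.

The scale of F major is F G A B♭ C D E; D is degree 6, and the triad built there (D-F-A) is minor, so it is vi.
The scale of B♭ major is B♭ C D E♭ F G A; D is degree 3, and the triad built there (D-F-A) is minor, so it is iii.

vi in F major; iii in B♭ major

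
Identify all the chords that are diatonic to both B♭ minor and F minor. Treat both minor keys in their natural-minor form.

B♭m, D♭, Fm, A♭

Triads in B♭ minor (natural minor): B♭m (i), Cdim (ii°), D♭ (III), E♭m (iv), Fm (v), G♭ (VI), A♭ (VII).
Triads in F minor (natural minor): Fm (i), Gdim (ii°), A♭ (III), B♭m (iv), Cm (v), D♭ (VI), E♭ (VII).
Shared triads with their functions: B♭m (i in B♭ minor, iv in F minor); D♭ (III in B♭ minor, VI in F minor); Fm (v in B♭ minor, i in F minor); A♭ (VII in B♭ minor, III in F minor).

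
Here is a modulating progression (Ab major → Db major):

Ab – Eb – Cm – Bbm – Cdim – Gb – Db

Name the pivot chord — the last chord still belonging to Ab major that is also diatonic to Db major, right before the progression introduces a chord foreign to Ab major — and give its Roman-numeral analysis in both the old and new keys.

Bbm — ii in Ab major, vi in Db major

Chords diatonic to Ab major: Ab, Bbm, Cm, Db, Eb, Fm, Gdim.
Reading the progression, the first chord not in that set is Cdim, so the modulation leaves Ab major there.
The chord immediately before Cdim is Bbm, which is diatonic to both keys: ii in Ab major and vi in Db major.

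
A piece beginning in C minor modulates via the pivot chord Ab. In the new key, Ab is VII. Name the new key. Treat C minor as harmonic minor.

Bb minor

The numeral VII denotes a major triad on scale degree 7. With Ab on degree 7, the tonic of the new key is Bb.
Degree 7 carries a major triad in natural-minor keys, so the destination is Bb minor.
Check: the diatonic triads of Bb minor (natural minor) are Bbm (i), Cdim (ii°), Db (III), Ebm (iv), Fm (v), Gb (VI), Ab (VII) — Ab is indeed VII.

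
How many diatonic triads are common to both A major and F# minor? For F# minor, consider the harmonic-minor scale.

4

Diatonic triads of A major: A (I), Bm (ii), C#m (iii), D (IV), E (V), F#m (vi), G#dim (vii°).
Diatonic triads of F# minor (harmonic minor): F#m (i), G#dim (ii°), Aaug (III+), Bm (iv), C# (V), D (VI), E#dim (vii°).
Matching root and quality in both lists: Bm, D, F#m, G#dim.
That gives 4 common triads.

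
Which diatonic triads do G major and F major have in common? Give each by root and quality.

Triads in G major: G (I), Am (ii), Bm (iii), C (IV), D (V), Em (vi), F♯dim (vii°).
Triads in F major: F (I), Gm (ii), Am (iii), B♭ (IV), C (V), Dm (vi), Edim (vii°).
Shared triads with their functions: Am (ii in G major, iii in F major); C (IV in G major, V in F major).

Am, C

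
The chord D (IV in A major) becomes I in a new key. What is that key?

D major

The numeral I denotes a major triad on scale degree 1. With D on degree 1, the tonic of the new key is D.
Degree 1 carries a major triad in major keys, so the destination is D major.
Check: the diatonic triads of D major are D (I), Em (ii), F#m (iii), G (IV), A (V), Bm (vi), C#dim (vii°) — D is indeed I.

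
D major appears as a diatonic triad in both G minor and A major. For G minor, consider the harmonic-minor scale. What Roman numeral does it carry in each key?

The scale of G minor (harmonic minor) is G A Bb C D Eb F#; D is degree 5, and the triad built there (D-F#-A) is major, so it is V.
The scale of A major is A B C# D E F# G#; D is degree 4, and the triad built there (D-F#-A) is major, so it is IV.

V in G minor; IV in A major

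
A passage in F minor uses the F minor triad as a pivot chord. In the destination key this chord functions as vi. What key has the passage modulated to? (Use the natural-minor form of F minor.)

Ab major

The numeral vi denotes a minor triad on scale degree 6. With F on degree 6, the tonic of the new key is Ab.
Degree 6 carries a minor triad in major keys, so the destination is Ab major.
Check: the diatonic triads of Ab major are Ab (I), Bbm (ii), Cm (iii), Db (IV), Eb (V), Fm (vi), Gdim (vii°) — F minor is indeed vi.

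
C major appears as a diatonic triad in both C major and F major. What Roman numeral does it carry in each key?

The scale of C major is C D E F G A B; C is degree 1, and the triad built there (C-E-G) is major, so it is I.
The scale of F major is F G A Bb C D E; C is degree 5, and the triad built there (C-E-G) is major, so it is V.

I in C major; V in F major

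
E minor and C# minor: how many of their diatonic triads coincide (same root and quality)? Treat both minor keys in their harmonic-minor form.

Diatonic triads of E minor (harmonic minor): Em (i), F#dim (ii°), Gaug (III+), Am (iv), B (V), C (VI), D#dim (vii°).
Diatonic triads of C# minor (harmonic minor): C#m (i), D#dim (ii°), Eaug (III+), F#m (iv), G# (V), A (VI), B#dim (vii°).
Matching root and quality in both lists: D#dim.
That gives 1 common triad.

1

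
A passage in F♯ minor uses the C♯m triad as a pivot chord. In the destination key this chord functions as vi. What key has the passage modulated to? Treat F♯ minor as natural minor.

E major

The numeral vi denotes a minor triad on scale degree 6. With C♯ on degree 6, the tonic of the new key is E.
Degree 6 carries a minor triad in major keys, so the destination is E major.
Check: the diatonic triads of E major are E (I), F♯m (ii), G♯m (iii), A (IV), B (V), C♯m (vi), D♯dim (vii°) — C♯m is indeed vi.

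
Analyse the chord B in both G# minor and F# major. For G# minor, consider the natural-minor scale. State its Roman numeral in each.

III in G# minor; IV in F# major

The scale of G# minor (natural minor) is G# A# B C# D# E F#; B is degree 3, and the triad built there (B-D#-F#) is major, so it is III.
The scale of F# major is F# G# A# B C# D# E#; B is degree 4, and the triad built there (B-D#-F#) is major, so it is IV.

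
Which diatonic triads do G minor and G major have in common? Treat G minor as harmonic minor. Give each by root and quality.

Triads in G minor (harmonic minor): Gm (i), Adim (ii°), Bbaug (III+), Cm (iv), D (V), Eb (VI), F#dim (vii°).
Triads in G major: G (I), Am (ii), Bm (iii), C (IV), D (V), Em (vi), F#dim (vii°).
Shared triads with their functions: D (V in G minor, V in G major); F#dim (vii° in G minor, vii° in G major).

D, F#dim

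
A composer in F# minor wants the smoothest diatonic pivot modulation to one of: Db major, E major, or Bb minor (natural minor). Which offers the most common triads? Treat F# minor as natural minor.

Triads of F# minor (natural minor): F# minor (i), G# diminished (ii°), A major (III), B minor (iv), C# minor (v), D major (VI), E major (VII).
Db major shares 0: none.
E major shares 4: F#m, A, C#m, E.
Bb minor (natural minor) shares 0: none.
The most common triads (4) are shared with E major.

E major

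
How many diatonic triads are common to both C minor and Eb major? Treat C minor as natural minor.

7

Diatonic triads of C minor (natural minor): Cm (i), Ddim (ii°), Eb (III), Fm (iv), Gm (v), Ab (VI), Bb (VII).
Diatonic triads of Eb major: Eb (I), Fm (ii), Gm (iii), Ab (IV), Bb (V), Cm (vi), Ddim (vii°).
Matching root and quality in both lists: Cm, Ddim, Eb, Fm, Gm, Ab, Bb.
That gives 7 common triads.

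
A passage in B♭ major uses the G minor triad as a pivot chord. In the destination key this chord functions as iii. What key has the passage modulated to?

E♭ major

The numeral iii denotes a minor triad on scale degree 3. With G on degree 3, the tonic of the new key is E♭.
Degree 3 carries a minor triad in major keys, so the destination is E♭ major.
Check: the diatonic triads of E♭ major are E♭ (I), Fm (ii), Gm (iii), A♭ (IV), B♭ (V), Cm (vi), Ddim (vii°) — G minor is indeed iii.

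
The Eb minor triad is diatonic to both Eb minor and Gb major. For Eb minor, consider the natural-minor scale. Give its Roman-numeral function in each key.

i in Eb minor; vi in Gb major

The scale of Eb minor (natural minor) is Eb F Gb Ab Bb Cb Db; Eb is degree 1, and the triad built there (Eb-Gb-Bb) is minor, so it is i.
The scale of Gb major is Gb Ab Bb Cb Db Eb F; Eb is degree 6, and the triad built there (Eb-Gb-Bb) is minor, so it is vi.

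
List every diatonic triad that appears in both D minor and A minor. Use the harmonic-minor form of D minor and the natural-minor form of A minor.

Dm

Triads in D minor (harmonic minor): Dm (i), Edim (ii°), Faug (III+), Gm (iv), A (V), Bb (VI), C#dim (vii°).
Triads in A minor (natural minor): Am (i), Bdim (ii°), C (III), Dm (iv), Em (v), F (VI), G (VII).
Shared triads with their functions: Dm (i in D minor, iv in A minor).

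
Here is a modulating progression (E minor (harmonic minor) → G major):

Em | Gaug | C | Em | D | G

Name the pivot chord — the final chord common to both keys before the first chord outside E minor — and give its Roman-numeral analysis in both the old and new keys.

Chords diatonic to E minor: Em, F♯dim, Gaug, Am, B, C, D♯dim.
Reading the progression, the first chord not in that set is D, so the modulation leaves E minor there.
The chord immediately before D is Em, which is diatonic to both keys: i in E minor and vi in G major.

Em — i in E minor, vi in G major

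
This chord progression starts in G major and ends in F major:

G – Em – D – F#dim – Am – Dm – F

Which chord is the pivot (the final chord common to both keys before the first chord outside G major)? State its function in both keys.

Am — ii in G major, iii in F major

Chords diatonic to G major: G, Am, Bm, C, D, Em, F#dim.
Reading the progression, the first chord not in that set is Dm, so the modulation leaves G major there.
The chord immediately before Dm is Am, which is diatonic to both keys: ii in G major and iii in F major.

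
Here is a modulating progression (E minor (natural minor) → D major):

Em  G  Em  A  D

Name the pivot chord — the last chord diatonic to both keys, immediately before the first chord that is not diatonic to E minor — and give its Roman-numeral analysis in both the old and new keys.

Em — i in E minor, ii in D major

Chords diatonic to E minor: Em, F#dim, G, Am, Bm, C, D.
Reading the progression, the first chord not in that set is A, so the modulation leaves E minor there.
The chord immediately before A is Em, which is diatonic to both keys: i in E minor and ii in D major.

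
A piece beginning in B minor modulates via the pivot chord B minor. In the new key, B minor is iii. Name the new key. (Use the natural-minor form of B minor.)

The numeral iii denotes a minor triad on scale degree 3. With B on degree 3, the tonic of the new key is G.
Degree 3 carries a minor triad in major keys, so the destination is G major.
Check: the diatonic triads of G major are G (I), Am (ii), Bm (iii), C (IV), D (V), Em (vi), F#dim (vii°) — B minor is indeed iii.

G major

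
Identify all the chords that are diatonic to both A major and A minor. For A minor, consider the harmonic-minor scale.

Triads in A major: A (I), Bm (ii), C♯m (iii), D (IV), E (V), F♯m (vi), G♯dim (vii°).
Triads in A minor (harmonic minor): Am (i), Bdim (ii°), Caug (III+), Dm (iv), E (V), F (VI), G♯dim (vii°).
Shared triads with their functions: E (V in A major, V in A minor); G♯dim (vii° in A major, vii° in A minor).

E, G♯dim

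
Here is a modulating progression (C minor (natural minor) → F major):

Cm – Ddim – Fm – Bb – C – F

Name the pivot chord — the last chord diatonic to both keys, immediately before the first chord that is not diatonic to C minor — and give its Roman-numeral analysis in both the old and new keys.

Bb — VII in C minor, IV in F major

Chords diatonic to C minor: Cm, Ddim, Eb, Fm, Gm, Ab, Bb.
Reading the progression, the first chord not in that set is C, so the modulation leaves C minor there.
The chord immediately before C is Bb, which is diatonic to both keys: VII in C minor and IV in F major.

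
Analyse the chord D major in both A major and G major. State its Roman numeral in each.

IV in A major; V in G major

The scale of A major is A B C# D E F# G#; D is degree 4, and the triad built there (D-F#-A) is major, so it is IV.
The scale of G major is G A B C D E F#; D is degree 5, and the triad built there (D-F#-A) is major, so it is V.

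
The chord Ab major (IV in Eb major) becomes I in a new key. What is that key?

The numeral I denotes a major triad on scale degree 1. With Ab on degree 1, the tonic of the new key is Ab.
Degree 1 carries a major triad in major keys, so the destination is Ab major.
Check: the diatonic triads of Ab major are Ab (I), Bbm (ii), Cm (iii), Db (IV), Eb (V), Fm (vi), Gdim (vii°) — Ab major is indeed I.

Ab major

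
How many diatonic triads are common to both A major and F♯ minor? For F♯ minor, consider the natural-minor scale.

7

Diatonic triads of A major: A (I), Bm (ii), C♯m (iii), D (IV), E (V), F♯m (vi), G♯dim (vii°).
Diatonic triads of F♯ minor (natural minor): F♯m (i), G♯dim (ii°), A (III), Bm (iv), C♯m (v), D (VI), E (VII).
Matching root and quality in both lists: A, Bm, C♯m, D, E, F♯m, G♯dim.
That gives 7 common triads.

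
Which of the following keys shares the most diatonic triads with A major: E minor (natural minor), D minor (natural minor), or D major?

Triads of A major: A (I), Bm (ii), C#m (iii), D (IV), E (V), F#m (vi), G#dim (vii°).
E minor (natural minor) shares 2: Bm, D.
D minor (natural minor) shares 0: none.
D major shares 4: A, Bm, D, F#m.
The most common triads (4) are shared with D major.

D major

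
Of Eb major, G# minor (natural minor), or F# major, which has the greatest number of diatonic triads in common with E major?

G# minor

Triads of E major: E (I), F#m (ii), G#m (iii), A (IV), B (V), C#m (vi), D#dim (vii°).
Eb major shares 0: none.
G# minor (natural minor) shares 4: E, G#m, B, C#m.
F# major shares 2: G#m, B.
The most common triads (4) are shared with G# minor.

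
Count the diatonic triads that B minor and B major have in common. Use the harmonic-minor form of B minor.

Diatonic triads of B minor (harmonic minor): Bm (i), C#dim (ii°), Daug (III+), Em (iv), F# (V), G (VI), A#dim (vii°).
Diatonic triads of B major: B (I), C#m (ii), D#m (iii), E (IV), F# (V), G#m (vi), A#dim (vii°).
Matching root and quality in both lists: F#, A#dim.
That gives 2 common triads.

2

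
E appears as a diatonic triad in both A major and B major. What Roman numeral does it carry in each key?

V in A major; IV in B major

The scale of A major is A B C♯ D E F♯ G♯; E is degree 5, and the triad built there (E-G♯-B) is major, so it is V.
The scale of B major is B C♯ D♯ E F♯ G♯ A♯; E is degree 4, and the triad built there (E-G♯-B) is major, so it is IV.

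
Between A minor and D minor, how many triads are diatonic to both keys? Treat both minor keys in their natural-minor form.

4

Diatonic triads of A minor (natural minor): A minor (i), B diminished (ii°), C major (III), D minor (iv), E minor (v), F major (VI), G major (VII).
Diatonic triads of D minor (natural minor): D minor (i), E diminished (ii°), F major (III), G minor (iv), A minor (v), Bb major (VI), C major (VII).
Matching root and quality in both lists: A minor, C major, D minor, F major.
That gives 4 common triads.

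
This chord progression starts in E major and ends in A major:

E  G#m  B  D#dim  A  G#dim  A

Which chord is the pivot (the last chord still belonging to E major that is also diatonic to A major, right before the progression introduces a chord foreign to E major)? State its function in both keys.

Chords diatonic to E major: E, F#m, G#m, A, B, C#m, D#dim.
Reading the progression, the first chord not in that set is G#dim, so the modulation leaves E major there.
The chord immediately before G#dim is A, which is diatonic to both keys: IV in E major and I in A major.

A — IV in E major, I in A major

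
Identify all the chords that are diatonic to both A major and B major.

C#m, E

Triads in A major: A (I), Bm (ii), C#m (iii), D (IV), E (V), F#m (vi), G#dim (vii°).
Triads in B major: B (I), C#m (ii), D#m (iii), E (IV), F# (V), G#m (vi), A#dim (vii°).
Shared triads with their functions: C#m (iii in A major, ii in B major); E (V in A major, IV in B major).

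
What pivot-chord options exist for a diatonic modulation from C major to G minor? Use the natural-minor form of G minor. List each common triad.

Triads in C major: C major (I), D minor (ii), E minor (iii), F major (IV), G major (V), A minor (vi), B diminished (vii°).
Triads in G minor (natural minor): G minor (i), A diminished (ii°), Bb major (III), C minor (iv), D minor (v), Eb major (VI), F major (VII).
Shared triads with their functions: D minor (ii in C major, v in G minor); F major (IV in C major, VII in G minor).

Dm, F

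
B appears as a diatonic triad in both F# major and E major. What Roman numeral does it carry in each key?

IV in F# major; V in E major

The scale of F# major is F# G# A# B C# D# E#; B is degree 4, and the triad built there (B-D#-F#) is major, so it is IV.
The scale of E major is E F# G# A B C# D#; B is degree 5, and the triad built there (B-D#-F#) is major, so it is V.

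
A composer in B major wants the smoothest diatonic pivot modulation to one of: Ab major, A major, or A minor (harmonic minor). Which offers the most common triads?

A major

Triads of B major: B (I), C#m (ii), D#m (iii), E (IV), F# (V), G#m (vi), A#dim (vii°).
Ab major shares 0: none.
A major shares 2: C#m, E.
A minor (harmonic minor) shares 1: E.
The most common triads (2) are shared with A major.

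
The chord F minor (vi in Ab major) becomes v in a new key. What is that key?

The numeral v denotes a minor triad on scale degree 5. With F on degree 5, the tonic of the new key is Bb.
Degree 5 carries a minor triad in natural-minor keys, so the destination is Bb minor.
Check: the diatonic triads of Bb minor (natural minor) are Bbm (i), Cdim (ii°), Db (III), Ebm (iv), Fm (v), Gb (VI), Ab (VII) — F minor is indeed v.

Bb minor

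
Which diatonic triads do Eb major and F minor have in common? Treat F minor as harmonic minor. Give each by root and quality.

Triads in Eb major: Eb (I), Fm (ii), Gm (iii), Ab (IV), Bb (V), Cm (vi), Ddim (vii°).
Triads in F minor (harmonic minor): Fm (i), Gdim (ii°), Abaug (III+), Bbm (iv), C (V), Db (VI), Edim (vii°).
Shared triads with their functions: Fm (ii in Eb major, i in F minor).

Fm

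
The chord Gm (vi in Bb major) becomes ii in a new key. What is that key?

The numeral ii denotes a minor triad on scale degree 2. With G on degree 2, the tonic of the new key is F.
Degree 2 carries a minor triad in major keys, so the destination is F major.
Check: the diatonic triads of F major are F (I), Gm (ii), Am (iii), Bb (IV), C (V), Dm (vi), Edim (vii°) — Gm is indeed ii.

F major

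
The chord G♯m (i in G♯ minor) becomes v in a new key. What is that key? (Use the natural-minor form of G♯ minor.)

C♯ minor

The numeral v denotes a minor triad on scale degree 5. With G♯ on degree 5, the tonic of the new key is C♯.
Degree 5 carries a minor triad in natural-minor keys, so the destination is C♯ minor.
Check: the diatonic triads of C♯ minor (natural minor) are C♯m (i), D♯dim (ii°), E (III), F♯m (iv), G♯m (v), A (VI), B (VII) — G♯m is indeed v.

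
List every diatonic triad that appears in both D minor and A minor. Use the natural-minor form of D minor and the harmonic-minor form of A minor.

Triads in D minor (natural minor): D minor (i), E diminished (ii°), F major (III), G minor (iv), A minor (v), Bb major (VI), C major (VII).
Triads in A minor (harmonic minor): A minor (i), B diminished (ii°), C augmented (III+), D minor (iv), E major (V), F major (VI), G# diminished (vii°).
Shared triads with their functions: D minor (i in D minor, iv in A minor); F major (III in D minor, VI in A minor); A minor (v in D minor, i in A minor).

Dm, F, Am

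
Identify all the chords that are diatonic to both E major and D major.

Triads in E major: E (I), F#m (ii), G#m (iii), A (IV), B (V), C#m (vi), D#dim (vii°).
Triads in D major: D (I), Em (ii), F#m (iii), G (IV), A (V), Bm (vi), C#dim (vii°).
Shared triads with their functions: F#m (ii in E major, iii in D major); A (IV in E major, V in D major).

F#m, A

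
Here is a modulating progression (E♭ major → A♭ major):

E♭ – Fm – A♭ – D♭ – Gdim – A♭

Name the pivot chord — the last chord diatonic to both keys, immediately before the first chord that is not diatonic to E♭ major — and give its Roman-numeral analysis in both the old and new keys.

A♭ — IV in E♭ major, I in A♭ major

Chords diatonic to E♭ major: E♭, Fm, Gm, A♭, B♭, Cm, Ddim.
Reading the progression, the first chord not in that set is D♭, so the modulation leaves E♭ major there.
The chord immediately before D♭ is A♭, which is diatonic to both keys: IV in E♭ major and I in A♭ major.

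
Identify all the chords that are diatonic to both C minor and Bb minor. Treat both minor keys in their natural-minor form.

Triads in C minor (natural minor): C minor (i), D diminished (ii°), Eb major (III), F minor (iv), G minor (v), Ab major (VI), Bb major (VII).
Triads in Bb minor (natural minor): Bb minor (i), C diminished (ii°), Db major (III), Eb minor (iv), F minor (v), Gb major (VI), Ab major (VII).
Shared triads with their functions: F minor (iv in C minor, v in Bb minor); Ab major (VI in C minor, VII in Bb minor).

Fm, Ab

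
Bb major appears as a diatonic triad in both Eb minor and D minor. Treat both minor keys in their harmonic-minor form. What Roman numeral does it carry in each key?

V in Eb minor; VI in D minor

The scale of Eb minor (harmonic minor) is Eb F Gb Ab Bb Cb D; Bb is degree 5, and the triad built there (Bb-D-F) is major, so it is V.
The scale of D minor (harmonic minor) is D E F G A Bb C#; Bb is degree 6, and the triad built there (Bb-D-F) is major, so it is VI.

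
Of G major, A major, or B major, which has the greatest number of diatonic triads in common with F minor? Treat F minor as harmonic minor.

Triads of F minor (harmonic minor): Fm (i), Gdim (ii°), Abaug (III+), Bbm (iv), C (V), Db (VI), Edim (vii°).
G major shares 1: C.
A major shares 0: none.
B major shares 0: none.
The most common triads (1) are shared with G major.

G major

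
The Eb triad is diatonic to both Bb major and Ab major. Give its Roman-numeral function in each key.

IV in Bb major; V in Ab major

The scale of Bb major is Bb C D Eb F G A; Eb is degree 4, and the triad built there (Eb-G-Bb) is major, so it is IV.
The scale of Ab major is Ab Bb C Db Eb F G; Eb is degree 5, and the triad built there (Eb-G-Bb) is major, so it is V.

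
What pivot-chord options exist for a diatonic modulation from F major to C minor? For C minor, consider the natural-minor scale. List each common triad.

Triads in F major: F (I), Gm (ii), Am (iii), B♭ (IV), C (V), Dm (vi), Edim (vii°).
Triads in C minor (natural minor): Cm (i), Ddim (ii°), E♭ (III), Fm (iv), Gm (v), A♭ (VI), B♭ (VII).
Shared triads with their functions: Gm (ii in F major, v in C minor); B♭ (IV in F major, VII in C minor).

Gm, B♭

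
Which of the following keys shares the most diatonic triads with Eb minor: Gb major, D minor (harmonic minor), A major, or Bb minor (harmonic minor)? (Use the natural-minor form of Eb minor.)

Gb major

Triads of Eb minor (natural minor): Ebm (i), Fdim (ii°), Gb (III), Abm (iv), Bbm (v), Cb (VI), Db (VII).
Gb major shares 7: Ebm, Fdim, Gb, Abm, Bbm, Cb, Db.
D minor (harmonic minor) shares 0: none.
A major shares 0: none.
Bb minor (harmonic minor) shares 3: Ebm, Gb, Bbm.
The most common triads (7) are shared with Gb major.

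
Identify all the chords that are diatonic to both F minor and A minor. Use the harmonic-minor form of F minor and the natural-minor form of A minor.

C

Triads in F minor (harmonic minor): Fm (i), Gdim (ii°), Abaug (III+), Bbm (iv), C (V), Db (VI), Edim (vii°).
Triads in A minor (natural minor): Am (i), Bdim (ii°), C (III), Dm (iv), Em (v), F (VI), G (VII).
Shared triads with their functions: C (V in F minor, III in A minor).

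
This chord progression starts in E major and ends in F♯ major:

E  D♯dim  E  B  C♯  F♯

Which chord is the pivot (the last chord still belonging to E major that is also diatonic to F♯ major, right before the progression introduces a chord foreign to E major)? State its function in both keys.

B — V in E major, IV in F♯ major

Chords diatonic to E major: E, F♯m, G♯m, A, B, C♯m, D♯dim.
Reading the progression, the first chord not in that set is C♯, so the modulation leaves E major there.
The chord immediately before C♯ is B, which is diatonic to both keys: V in E major and IV in F♯ major.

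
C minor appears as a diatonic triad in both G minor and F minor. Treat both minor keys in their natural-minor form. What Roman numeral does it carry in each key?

iv in G minor; v in F minor

The scale of G minor (natural minor) is G A B♭ C D E♭ F; C is degree 4, and the triad built there (C-E♭-G) is minor, so it is iv.
The scale of F minor (natural minor) is F G A♭ B♭ C D♭ E♭; C is degree 5, and the triad built there (C-E♭-G) is minor, so it is v.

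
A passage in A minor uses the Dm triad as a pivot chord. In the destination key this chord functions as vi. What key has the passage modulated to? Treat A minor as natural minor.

The numeral vi denotes a minor triad on scale degree 6. With D on degree 6, the tonic of the new key is F.
Degree 6 carries a minor triad in major keys, so the destination is F major.
Check: the diatonic triads of F major are F (I), Gm (ii), Am (iii), Bb (IV), C (V), Dm (vi), Edim (vii°) — Dm is indeed vi.

F major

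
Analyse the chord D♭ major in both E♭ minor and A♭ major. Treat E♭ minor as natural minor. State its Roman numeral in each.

The scale of E♭ minor (natural minor) is E♭ F G♭ A♭ B♭ C♭ D♭; D♭ is degree 7, and the triad built there (D♭-F-A♭) is major, so it is VII.
The scale of A♭ major is A♭ B♭ C D♭ E♭ F G; D♭ is degree 4, and the triad built there (D♭-F-A♭) is major, so it is IV.

VII in E♭ minor; IV in A♭ major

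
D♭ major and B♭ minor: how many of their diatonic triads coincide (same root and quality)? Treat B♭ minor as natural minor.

7

Diatonic triads of D♭ major: D♭ (I), E♭m (ii), Fm (iii), G♭ (IV), A♭ (V), B♭m (vi), Cdim (vii°).
Diatonic triads of B♭ minor (natural minor): B♭m (i), Cdim (ii°), D♭ (III), E♭m (iv), Fm (v), G♭ (VI), A♭ (VII).
Matching root and quality in both lists: D♭, E♭m, Fm, G♭, A♭, B♭m, Cdim.
That gives 7 common triads.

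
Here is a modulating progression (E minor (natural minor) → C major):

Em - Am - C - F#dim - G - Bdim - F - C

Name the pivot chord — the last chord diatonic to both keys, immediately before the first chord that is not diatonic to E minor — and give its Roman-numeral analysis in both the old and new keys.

Chords diatonic to E minor: Em, F#dim, G, Am, Bm, C, D.
Reading the progression, the first chord not in that set is Bdim, so the modulation leaves E minor there.
The chord immediately before Bdim is G, which is diatonic to both keys: III in E minor and V in C major.

G — III in E minor, V in C major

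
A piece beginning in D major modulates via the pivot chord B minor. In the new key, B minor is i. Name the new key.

B minor

The numeral i denotes a minor triad on scale degree 1. With B on degree 1, the tonic of the new key is B.
Degree 1 carries a minor triad in minor keys, so the destination is B minor.
Check: the diatonic triads of B minor (natural minor) are Bm (i), C♯dim (ii°), D (III), Em (iv), F♯m (v), G (VI), A (VII) — B minor is indeed i.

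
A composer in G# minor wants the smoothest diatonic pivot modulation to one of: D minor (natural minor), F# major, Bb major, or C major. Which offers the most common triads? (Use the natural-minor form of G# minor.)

F# major

Triads of G# minor (natural minor): G# minor (i), A# diminished (ii°), B major (III), C# minor (iv), D# minor (v), E major (VI), F# major (VII).
D minor (natural minor) shares 0: none.
F# major shares 4: G#m, B, D#m, F#.
Bb major shares 0: none.
C major shares 0: none.
The most common triads (4) are shared with F# major.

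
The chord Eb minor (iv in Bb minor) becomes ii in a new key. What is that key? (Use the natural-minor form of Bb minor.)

The numeral ii denotes a minor triad on scale degree 2. With Eb on degree 2, the tonic of the new key is Db.
Degree 2 carries a minor triad in major keys, so the destination is Db major.
Check: the diatonic triads of Db major are Db (I), Ebm (ii), Fm (iii), Gb (IV), Ab (V), Bbm (vi), Cdim (vii°) — Eb minor is indeed ii.

Db major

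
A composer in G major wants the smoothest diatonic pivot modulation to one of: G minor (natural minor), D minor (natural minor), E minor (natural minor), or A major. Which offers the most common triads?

Triads of G major: G (I), Am (ii), Bm (iii), C (IV), D (V), Em (vi), F#dim (vii°).
G minor (natural minor) shares 0: none.
D minor (natural minor) shares 2: Am, C.
E minor (natural minor) shares 7: G, Am, Bm, C, D, Em, F#dim.
A major shares 2: Bm, D.
The most common triads (7) are shared with E minor.

E minor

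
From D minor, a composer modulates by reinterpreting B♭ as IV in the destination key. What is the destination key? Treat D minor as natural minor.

The numeral IV denotes a major triad on scale degree 4. With B♭ on degree 4, the tonic of the new key is F.
Degree 4 carries a major triad in major keys, so the destination is F major.
Check: the diatonic triads of F major are F (I), Gm (ii), Am (iii), B♭ (IV), C (V), Dm (vi), Edim (vii°) — B♭ is indeed IV.

F major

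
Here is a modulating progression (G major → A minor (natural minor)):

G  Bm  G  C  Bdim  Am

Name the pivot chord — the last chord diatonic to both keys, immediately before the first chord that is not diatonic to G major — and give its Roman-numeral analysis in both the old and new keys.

Chords diatonic to G major: G, Am, Bm, C, D, Em, F#dim.
Reading the progression, the first chord not in that set is Bdim, so the modulation leaves G major there.
The chord immediately before Bdim is C, which is diatonic to both keys: IV in G major and III in A minor.

C — IV in G major, III in A minor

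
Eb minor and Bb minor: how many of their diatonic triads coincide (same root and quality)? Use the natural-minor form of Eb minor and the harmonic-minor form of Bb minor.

Diatonic triads of Eb minor (natural minor): Ebm (i), Fdim (ii°), Gb (III), Abm (iv), Bbm (v), Cb (VI), Db (VII).
Diatonic triads of Bb minor (harmonic minor): Bbm (i), Cdim (ii°), Dbaug (III+), Ebm (iv), F (V), Gb (VI), Adim (vii°).
Matching root and quality in both lists: Ebm, Gb, Bbm.
That gives 3 common triads.

3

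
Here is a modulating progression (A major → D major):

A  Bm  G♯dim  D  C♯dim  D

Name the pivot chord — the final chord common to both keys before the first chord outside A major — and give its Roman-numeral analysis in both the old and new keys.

D — IV in A major, I in D major

Chords diatonic to A major: A, Bm, C♯m, D, E, F♯m, G♯dim.
Reading the progression, the first chord not in that set is C♯dim, so the modulation leaves A major there.
The chord immediately before C♯dim is D, which is diatonic to both keys: IV in A major and I in D major.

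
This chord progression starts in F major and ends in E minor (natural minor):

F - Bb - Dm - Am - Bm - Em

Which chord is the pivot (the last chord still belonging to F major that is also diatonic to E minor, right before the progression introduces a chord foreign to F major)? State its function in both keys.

Am — iii in F major, iv in E minor

Chords diatonic to F major: F, Gm, Am, Bb, C, Dm, Edim.
Reading the progression, the first chord not in that set is Bm, so the modulation leaves F major there.
The chord immediately before Bm is Am, which is diatonic to both keys: iii in F major and iv in E minor.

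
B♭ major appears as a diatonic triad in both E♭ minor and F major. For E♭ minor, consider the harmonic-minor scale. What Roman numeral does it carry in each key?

The scale of E♭ minor (harmonic minor) is E♭ F G♭ A♭ B♭ C♭ D; B♭ is degree 5, and the triad built there (B♭-D-F) is major, so it is V.
The scale of F major is F G A B♭ C D E; B♭ is degree 4, and the triad built there (B♭-D-F) is major, so it is IV.

V in E♭ minor; IV in F major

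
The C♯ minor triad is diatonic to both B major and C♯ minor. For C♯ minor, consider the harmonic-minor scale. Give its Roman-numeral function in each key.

ii in B major; i in C♯ minor

The scale of B major is B C♯ D♯ E F♯ G♯ A♯; C♯ is degree 2, and the triad built there (C♯-E-G♯) is minor, so it is ii.
The scale of C♯ minor (harmonic minor) is C♯ D♯ E F♯ G♯ A B♯; C♯ is degree 1, and the triad built there (C♯-E-G♯) is minor, so it is i.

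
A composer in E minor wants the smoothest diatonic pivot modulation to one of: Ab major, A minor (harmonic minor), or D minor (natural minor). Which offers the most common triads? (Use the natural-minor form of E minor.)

Triads of E minor (natural minor): E minor (i), F# diminished (ii°), G major (III), A minor (iv), B minor (v), C major (VI), D major (VII).
Ab major shares 0: none.
A minor (harmonic minor) shares 1: Am.
D minor (natural minor) shares 2: Am, C.
The most common triads (2) are shared with D minor.

D minor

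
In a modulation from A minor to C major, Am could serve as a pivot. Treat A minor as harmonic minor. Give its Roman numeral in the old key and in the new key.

i in A minor; vi in C major

The scale of A minor (harmonic minor) is A B C D E F G♯; A is degree 1, and the triad built there (A-C-E) is minor, so it is i.
The scale of C major is C D E F G A B; A is degree 6, and the triad built there (A-C-E) is minor, so it is vi.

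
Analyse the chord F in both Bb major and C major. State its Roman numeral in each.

The scale of Bb major is Bb C D Eb F G A; F is degree 5, and the triad built there (F-A-C) is major, so it is V.
The scale of C major is C D E F G A B; F is degree 4, and the triad built there (F-A-C) is major, so it is IV.

V in Bb major; IV in C major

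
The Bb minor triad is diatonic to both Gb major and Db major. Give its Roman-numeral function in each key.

The scale of Gb major is Gb Ab Bb Cb Db Eb F; Bb is degree 3, and the triad built there (Bb-Db-F) is minor, so it is iii.
The scale of Db major is Db Eb F Gb Ab Bb C; Bb is degree 6, and the triad built there (Bb-Db-F) is minor, so it is vi.

iii in Gb major; vi in Db major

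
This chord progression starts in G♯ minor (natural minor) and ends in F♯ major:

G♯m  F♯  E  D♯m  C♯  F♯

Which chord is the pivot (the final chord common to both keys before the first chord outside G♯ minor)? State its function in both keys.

D♯m — v in G♯ minor, vi in F♯ major

Chords diatonic to G♯ minor: G♯m, A♯dim, B, C♯m, D♯m, E, F♯.
Reading the progression, the first chord not in that set is C♯, so the modulation leaves G♯ minor there.
The chord immediately before C♯ is D♯m, which is diatonic to both keys: v in G♯ minor and vi in F♯ major.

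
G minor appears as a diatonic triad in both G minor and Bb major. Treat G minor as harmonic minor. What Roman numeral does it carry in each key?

The scale of G minor (harmonic minor) is G A Bb C D Eb F#; G is degree 1, and the triad built there (G-Bb-D) is minor, so it is i.
The scale of Bb major is Bb C D Eb F G A; G is degree 6, and the triad built there (G-Bb-D) is minor, so it is vi.

i in G minor; vi in Bb major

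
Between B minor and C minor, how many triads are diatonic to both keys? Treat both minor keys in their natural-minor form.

Diatonic triads of B minor (natural minor): Bm (i), C♯dim (ii°), D (III), Em (iv), F♯m (v), G (VI), A (VII).
Diatonic triads of C minor (natural minor): Cm (i), Ddim (ii°), E♭ (III), Fm (iv), Gm (v), A♭ (VI), B♭ (VII).
No triad has the same root and quality in both keys.

0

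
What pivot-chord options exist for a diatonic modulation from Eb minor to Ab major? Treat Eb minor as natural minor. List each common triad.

Bbm, Db

Triads in Eb minor (natural minor): Eb minor (i), F diminished (ii°), Gb major (III), Ab minor (iv), Bb minor (v), Cb major (VI), Db major (VII).
Triads in Ab major: Ab major (I), Bb minor (ii), C minor (iii), Db major (IV), Eb major (V), F minor (vi), G diminished (vii°).
Shared triads with their functions: Bb minor (v in Eb minor, ii in Ab major); Db major (VII in Eb minor, IV in Ab major).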